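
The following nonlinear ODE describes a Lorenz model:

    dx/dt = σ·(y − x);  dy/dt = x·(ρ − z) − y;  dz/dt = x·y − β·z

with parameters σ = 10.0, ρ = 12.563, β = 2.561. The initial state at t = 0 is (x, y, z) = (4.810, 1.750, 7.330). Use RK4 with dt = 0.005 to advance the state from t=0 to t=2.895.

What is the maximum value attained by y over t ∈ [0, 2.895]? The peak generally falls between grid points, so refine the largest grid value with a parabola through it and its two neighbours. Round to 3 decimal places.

t=0.000: state=(4.810, 1.750, 7.330)
step 1 (dt=0.005): k1=(-30.600, 23.421, -10.355), k2=(-29.249, 23.084, -10.145), k3=(-29.292, 23.101, -10.144), k4=(-27.980, 22.775, -9.942); state += dt/6·(k1+2k2+2k3+k4)
t=0.005: state=(4.664, 1.865, 7.279)
t=0.010: state=(4.530, 1.978, 7.231)
t=0.015: state=(4.408, 2.087, 7.184)
continuing one RK4 step at a time; state shown every 20 steps (Δt=0.1):
t=0.100: state=(3.619, 3.698, 6.634)
t=0.200: state=(4.340, 5.553, 6.745)
t=0.300: state=(5.839, 7.519, 8.198)
t=0.400: state=(7.397, 8.627, 11.219)
t=0.500: state=(7.893, 7.531, 14.352)
t=0.600: state=(6.765, 5.077, 15.228)
t=0.700: state=(5.011, 3.395, 13.917)
t=0.800: state=(3.760, 2.907, 11.937)
t=0.900: state=(3.279, 3.140, 10.147)
t=1.000: state=(3.422, 3.823, 8.866)
t=1.100: state=(4.050, 4.892, 8.293)
t=1.200: state=(5.067, 6.225, 8.670)
t=1.300: state=(6.246, 7.357, 10.164)
t=1.400: state=(7.064, 7.476, 12.343)
t=1.500: state=(6.944, 6.305, 13.901)
t=1.600: state=(5.969, 4.796, 13.912)
t=1.700: state=(4.857, 3.900, 12.796)
t=1.800: state=(4.157, 3.728, 11.380)
t=1.900: state=(3.990, 4.071, 10.184)
t=2.000: state=(4.284, 4.773, 9.484)
t=2.100: state=(4.926, 5.693, 9.471)
t=2.200: state=(5.740, 6.549, 10.244)
t=2.300: state=(6.414, 6.883, 11.595)
t=2.400: state=(6.575, 6.406, 12.847)
t=2.500: state=(6.121, 5.441, 13.277)
t=2.600: state=(5.371, 4.629, 12.804)
t=2.700: state=(4.751, 4.288, 11.867)
t=2.800: state=(4.478, 4.396, 10.927)
t=2.895: state=(4.560, 4.805, 10.306)
largest grid value and its neighbours: y(0.400)=8.62723, y(0.405)=8.63073, y(0.410)=8.62802
parabola through these three points peaks at t≈0.405 with y≈8.63075

max y = 8.631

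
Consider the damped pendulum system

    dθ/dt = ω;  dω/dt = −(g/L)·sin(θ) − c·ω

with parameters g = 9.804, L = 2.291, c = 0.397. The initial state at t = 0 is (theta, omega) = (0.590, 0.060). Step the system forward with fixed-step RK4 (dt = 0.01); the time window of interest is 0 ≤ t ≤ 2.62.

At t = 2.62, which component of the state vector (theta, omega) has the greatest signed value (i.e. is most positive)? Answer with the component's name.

largest component: omega

t=0.000: state=(0.590, 0.060)
step 1 (dt=0.01): k1=(0.060, -2.405), k2=(0.048, -2.401), k3=(0.048, -2.401), k4=(0.036, -2.397); state += dt/6·(k1+2k2+2k3+k4)
t=0.010: state=(0.590, 0.036)
t=0.020: state=(0.591, 0.012)
t=0.030: state=(0.591, -0.012)
continuing one RK4 step at a time; state shown every 10 steps (Δt=0.1):
t=0.100: state=(0.584, -0.175)
t=0.200: state=(0.555, -0.396)
t=0.300: state=(0.506, -0.593)
t=0.400: state=(0.438, -0.761)
t=0.500: state=(0.355, -0.894)
t=0.600: state=(0.260, -0.986)
t=0.700: state=(0.159, -1.035)
t=0.800: state=(0.055, -1.039)
t=0.900: state=(-0.047, -1.000)
t=1.000: state=(-0.144, -0.921)
t=1.100: state=(-0.230, -0.806)
t=1.200: state=(-0.304, -0.664)
t=1.300: state=(-0.362, -0.500)
t=1.400: state=(-0.404, -0.323)
t=1.500: state=(-0.427, -0.141)
t=1.600: state=(-0.432, 0.040)
t=1.700: state=(-0.419, 0.212)
t=1.800: state=(-0.390, 0.369)
t=1.900: state=(-0.346, 0.506)
t=2.000: state=(-0.289, 0.618)
t=2.100: state=(-0.223, 0.701)
t=2.200: state=(-0.150, 0.751)
t=2.300: state=(-0.074, 0.769)
t=2.400: state=(0.002, 0.754)
t=2.500: state=(0.076, 0.708)
t=2.600: state=(0.143, 0.634)
t=2.620: state=(0.155, 0.617)
compare at T: theta=0.155, omega=0.617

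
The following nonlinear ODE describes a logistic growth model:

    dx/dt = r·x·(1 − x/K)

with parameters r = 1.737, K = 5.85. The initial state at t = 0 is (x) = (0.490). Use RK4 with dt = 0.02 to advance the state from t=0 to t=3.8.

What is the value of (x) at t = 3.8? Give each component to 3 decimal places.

(x) = (5.764)

t=0.000: state=(0.490)
step 1 (dt=0.02): k1=(0.780), k2=(0.791), k3=(0.791), k4=(0.803); state += dt/6·(k1+2k2+2k3+k4)
t=0.020: state=(0.506)
t=0.040: state=(0.522)
t=0.060: state=(0.539)
continuing one RK4 step at a time; state shown every 10 steps (Δt=0.2):
t=0.200: state=(0.670)
t=0.400: state=(0.906)
t=0.600: state=(1.204)
t=0.800: state=(1.570)
t=1.000: state=(1.999)
t=1.200: state=(2.478)
t=1.400: state=(2.983)
t=1.600: state=(3.484)
t=1.800: state=(3.953)
t=2.000: state=(4.369)
t=2.200: state=(4.720)
t=2.400: state=(5.003)
t=2.600: state=(5.225)
t=2.800: state=(5.394)
t=3.000: state=(5.521)
t=3.200: state=(5.613)
t=3.400: state=(5.681)
t=3.600: state=(5.729)
t=3.800: state=(5.764)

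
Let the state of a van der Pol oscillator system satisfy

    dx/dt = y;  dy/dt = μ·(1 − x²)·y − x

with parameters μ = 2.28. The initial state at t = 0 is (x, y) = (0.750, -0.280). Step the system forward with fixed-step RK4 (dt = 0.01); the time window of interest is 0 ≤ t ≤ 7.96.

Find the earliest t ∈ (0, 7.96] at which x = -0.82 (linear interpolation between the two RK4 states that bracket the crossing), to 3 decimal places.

t = 1.096

t=0.000: state=(0.750, -0.280)
step 1 (dt=0.01): k1=(-0.280, -1.029), k2=(-0.285, -1.034), k3=(-0.285, -1.034), k4=(-0.290, -1.040); state += dt/6·(k1+2k2+2k3+k4)
t=0.010: state=(0.747, -0.290)
t=0.020: state=(0.744, -0.301)
t=0.030: state=(0.741, -0.311)
continuing one RK4 step at a time; state shown every 50 steps (Δt=0.5):
t=0.500: state=(0.448, -1.031)
t=1.000: state=(-0.508, -3.071)
t=1.090: state=(-0.801, -3.389)
next step: t=1.100: state=(-0.834, -3.407) — x has crossed -0.82
linear interpolation between t=1.090 (-0.80051) and t=1.100 (-0.83449) → t≈1.096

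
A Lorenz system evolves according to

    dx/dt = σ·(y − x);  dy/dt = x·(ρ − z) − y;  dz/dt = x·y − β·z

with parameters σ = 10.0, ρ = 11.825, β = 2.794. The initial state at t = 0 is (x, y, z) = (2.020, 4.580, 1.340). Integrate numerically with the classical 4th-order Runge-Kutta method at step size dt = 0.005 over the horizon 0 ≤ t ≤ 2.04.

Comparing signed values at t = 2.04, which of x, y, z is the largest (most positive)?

largest component: z

t=0.000: state=(2.020, 4.580, 1.340)
step 1 (dt=0.005): k1=(25.600, 16.600, 5.508), k2=(25.375, 17.201, 5.849), k3=(25.396, 17.191, 5.847), k4=(25.190, 17.782, 6.192); state += dt/6·(k1+2k2+2k3+k4)
t=0.005: state=(2.147, 4.666, 1.369)
t=0.010: state=(2.272, 4.758, 1.402)
t=0.015: state=(2.396, 4.855, 1.438)
continuing one RK4 step at a time; state shown every 20 steps (Δt=0.1):
t=0.100: state=(4.518, 7.212, 2.741)
t=0.200: state=(7.496, 10.572, 6.905)
t=0.300: state=(9.780, 10.665, 13.825)
t=0.400: state=(8.637, 5.724, 17.365)
t=0.500: state=(5.235, 1.975, 15.309)
t=0.600: state=(2.746, 1.064, 12.039)
t=0.700: state=(1.706, 1.189, 9.304)
t=0.800: state=(1.524, 1.613, 7.225)
t=0.900: state=(1.818, 2.306, 5.745)
t=1.000: state=(2.512, 3.427, 4.884)
t=1.100: state=(3.692, 5.156, 4.858)
t=1.200: state=(5.436, 7.417, 6.216)
t=1.300: state=(7.414, 9.172, 9.517)
t=1.400: state=(8.408, 8.404, 13.564)
t=1.500: state=(7.351, 5.455, 15.116)
t=1.600: state=(5.259, 3.265, 13.743)
t=1.700: state=(3.694, 2.603, 11.473)
t=1.800: state=(3.045, 2.792, 9.436)
t=1.900: state=(3.105, 3.447, 7.955)
t=2.000: state=(3.690, 4.507, 7.188)
t=2.040: state=(4.052, 5.040, 7.128)
compare at T: x=4.052, y=5.040, z=7.128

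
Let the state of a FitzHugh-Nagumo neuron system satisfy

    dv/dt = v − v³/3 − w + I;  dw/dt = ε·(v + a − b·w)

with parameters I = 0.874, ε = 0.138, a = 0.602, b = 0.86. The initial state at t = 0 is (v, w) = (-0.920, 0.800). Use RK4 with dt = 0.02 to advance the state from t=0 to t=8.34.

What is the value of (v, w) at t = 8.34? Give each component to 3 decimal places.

t=0.000: state=(-0.920, 0.800)
step 1 (dt=0.02): k1=(-0.586, -0.139), k2=(-0.586, -0.139), k3=(-0.586, -0.139), k4=(-0.585, -0.140); state += dt/6·(k1+2k2+2k3+k4)
t=0.020: state=(-0.932, 0.797)
t=0.040: state=(-0.943, 0.794)
t=0.060: state=(-0.955, 0.792)
continuing one RK4 step at a time; state shown every 25 steps (Δt=0.5):
t=0.500: state=(-1.192, 0.723)
t=1.000: state=(-1.379, 0.635)
t=1.500: state=(-1.464, 0.543)
t=2.000: state=(-1.478, 0.453)
t=2.500: state=(-1.453, 0.369)
t=3.000: state=(-1.408, 0.292)
t=3.500: state=(-1.351, 0.223)
t=4.000: state=(-1.287, 0.162)
t=4.500: state=(-1.216, 0.109)
t=5.000: state=(-1.138, 0.065)
t=5.500: state=(-1.052, 0.028)
t=6.000: state=(-0.955, -0.001)
t=6.500: state=(-0.840, -0.021)
t=7.000: state=(-0.698, -0.031)
t=7.500: state=(-0.512, -0.029)
t=8.000: state=(-0.247, -0.013)
t=8.340: state=(0.009, 0.009)

(v, w) = (0.009, 0.009)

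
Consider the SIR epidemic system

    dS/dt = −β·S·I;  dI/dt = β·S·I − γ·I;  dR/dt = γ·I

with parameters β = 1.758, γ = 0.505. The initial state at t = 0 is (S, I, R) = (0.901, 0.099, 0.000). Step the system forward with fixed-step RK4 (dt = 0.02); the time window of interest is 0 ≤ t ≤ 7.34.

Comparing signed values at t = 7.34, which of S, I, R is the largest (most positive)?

t=0.000: state=(0.901, 0.099, 0.000)
step 1 (dt=0.02): k1=(-0.157, 0.107, 0.050), k2=(-0.158, 0.108, 0.051), k3=(-0.158, 0.108, 0.051), k4=(-0.160, 0.109, 0.051); state += dt/6·(k1+2k2+2k3+k4)
t=0.020: state=(0.898, 0.101, 0.001)
t=0.040: state=(0.895, 0.103, 0.002)
t=0.060: state=(0.891, 0.106, 0.003)
continuing one RK4 step at a time; state shown every 25 steps (Δt=0.5):
t=0.500: state=(0.804, 0.163, 0.033)
t=1.000: state=(0.673, 0.243, 0.084)
t=1.500: state=(0.525, 0.320, 0.155)
t=2.000: state=(0.387, 0.370, 0.243)
t=2.500: state=(0.277, 0.384, 0.339)
t=3.000: state=(0.199, 0.367, 0.434)
t=3.500: state=(0.146, 0.331, 0.523)
t=4.000: state=(0.111, 0.288, 0.601)
t=4.500: state=(0.088, 0.244, 0.668)
t=5.000: state=(0.072, 0.203, 0.724)
t=5.500: state=(0.061, 0.167, 0.771)
t=6.000: state=(0.054, 0.137, 0.809)
t=6.500: state=(0.048, 0.111, 0.841)
t=7.000: state=(0.044, 0.090, 0.866)
t=7.340: state=(0.042, 0.078, 0.880)
compare at T: S=0.042, I=0.078, R=0.880

largest component: R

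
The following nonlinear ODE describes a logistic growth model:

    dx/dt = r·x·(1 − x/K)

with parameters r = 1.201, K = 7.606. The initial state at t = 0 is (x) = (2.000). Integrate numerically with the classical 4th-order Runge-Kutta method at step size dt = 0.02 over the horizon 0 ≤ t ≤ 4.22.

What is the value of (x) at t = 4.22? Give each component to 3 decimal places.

(x) = (7.474)

t=0.000: state=(2.000)
step 1 (dt=0.02): k1=(1.770), k2=(1.780), k3=(1.780), k4=(1.790); state += dt/6·(k1+2k2+2k3+k4)
t=0.020: state=(2.036)
t=0.040: state=(2.072)
t=0.060: state=(2.108)
continuing one RK4 step at a time; state shown every 10 steps (Δt=0.2):
t=0.200: state=(2.374)
t=0.400: state=(2.782)
t=0.600: state=(3.218)
t=0.800: state=(3.670)
t=1.000: state=(4.126)
t=1.200: state=(4.573)
t=1.400: state=(4.998)
t=1.600: state=(5.393)
t=1.800: state=(5.750)
t=2.000: state=(6.066)
t=2.200: state=(6.341)
t=2.400: state=(6.574)
t=2.600: state=(6.770)
t=2.800: state=(6.933)
t=3.000: state=(7.066)
t=3.200: state=(7.175)
t=3.400: state=(7.263)
t=3.600: state=(7.334)
t=3.800: state=(7.390)
t=4.000: state=(7.435)
t=4.200: state=(7.471)
t=4.220: state=(7.474)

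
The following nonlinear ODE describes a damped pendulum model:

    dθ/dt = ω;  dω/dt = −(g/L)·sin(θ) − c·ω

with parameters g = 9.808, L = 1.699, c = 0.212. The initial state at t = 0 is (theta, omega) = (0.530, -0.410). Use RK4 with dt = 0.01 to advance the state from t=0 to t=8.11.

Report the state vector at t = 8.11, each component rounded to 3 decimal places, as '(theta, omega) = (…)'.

t=0.000: state=(0.530, -0.410)
step 1 (dt=0.01): k1=(-0.410, -2.831), k2=(-0.424, -2.818), k3=(-0.424, -2.818), k4=(-0.438, -2.804); state += dt/6·(k1+2k2+2k3+k4)
t=0.010: state=(0.526, -0.438)
t=0.020: state=(0.521, -0.466)
t=0.030: state=(0.516, -0.494)
continuing one RK4 step at a time; state shown every 50 steps (Δt=0.5):
t=0.500: state=(0.060, -1.237)
t=1.000: state=(-0.434, -0.514)
t=1.500: state=(-0.366, 0.734)
t=2.000: state=(0.129, 0.998)
t=2.500: state=(0.420, 0.046)
t=3.000: state=(0.183, -0.865)
t=3.500: state=(-0.248, -0.654)
t=4.000: state=(-0.339, 0.314)
t=4.500: state=(-0.016, 0.814)
t=5.000: state=(0.294, 0.285)
t=5.500: state=(0.220, -0.529)
t=6.000: state=(-0.110, -0.630)
t=6.500: state=(-0.275, 0.038)
t=7.000: state=(-0.093, 0.593)
t=7.500: state=(0.183, 0.378)
t=8.000: state=(0.210, -0.270)
t=8.110: state=(0.174, -0.384)

(theta, omega) = (0.174, -0.384)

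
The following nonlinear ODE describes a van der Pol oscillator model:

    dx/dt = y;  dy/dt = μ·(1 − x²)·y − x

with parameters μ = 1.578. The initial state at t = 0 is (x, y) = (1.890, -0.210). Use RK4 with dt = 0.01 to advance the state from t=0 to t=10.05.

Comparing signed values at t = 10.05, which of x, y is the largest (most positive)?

t=0.000: state=(1.890, -0.210)
step 1 (dt=0.01): k1=(-0.210, -1.038), k2=(-0.215, -1.017), k3=(-0.215, -1.017), k4=(-0.220, -0.997); state += dt/6·(k1+2k2+2k3+k4)
t=0.010: state=(1.888, -0.220)
t=0.020: state=(1.886, -0.230)
t=0.030: state=(1.883, -0.239)
continuing one RK4 step at a time; state shown every 50 steps (Δt=0.5):
t=0.500: state=(1.707, -0.467)
t=1.000: state=(1.436, -0.625)
t=1.500: state=(1.060, -0.918)
t=2.000: state=(0.439, -1.706)
t=2.500: state=(-0.829, -3.302)
t=3.000: state=(-1.956, -0.683)
t=3.500: state=(-1.958, 0.321)
t=4.000: state=(-1.755, 0.468)
t=4.500: state=(-1.491, 0.599)
t=5.000: state=(-1.137, 0.849)
t=5.500: state=(-0.578, 1.502)
t=6.000: state=(0.550, 3.135)
t=6.500: state=(1.877, 1.186)
t=7.000: state=(1.984, -0.266)
t=7.500: state=(1.795, -0.449)
t=8.000: state=(1.542, -0.571)
t=8.500: state=(1.209, -0.789)
t=9.000: state=(0.701, -1.331)
t=9.500: state=(-0.289, -2.835)
t=10.000: state=(-1.747, -1.812)
t=10.050: state=(-1.828, -1.441)
compare at T: x=-1.828, y=-1.441

largest component: y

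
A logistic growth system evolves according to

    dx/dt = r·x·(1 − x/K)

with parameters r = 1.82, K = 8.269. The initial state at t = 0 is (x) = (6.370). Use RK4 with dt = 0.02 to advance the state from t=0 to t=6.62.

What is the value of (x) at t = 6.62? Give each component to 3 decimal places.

(x) = (8.269)

t=0.000: state=(6.370)
step 1 (dt=0.02): k1=(2.662), k2=(2.636), k3=(2.636), k4=(2.610); state += dt/6·(k1+2k2+2k3+k4)
t=0.020: state=(6.423)
t=0.040: state=(6.474)
t=0.060: state=(6.525)
continuing one RK4 step at a time; state shown every 25 steps (Δt=0.5):
t=0.500: state=(7.383)
t=1.000: state=(7.888)
t=1.500: state=(8.111)
t=2.000: state=(8.205)
t=2.500: state=(8.243)
t=3.000: state=(8.259)
t=3.500: state=(8.265)
t=4.000: state=(8.267)
t=4.500: state=(8.268)
t=5.000: state=(8.269)
t=5.500: state=(8.269)
t=6.000: state=(8.269)
t=6.500: state=(8.269)
t=6.620: state=(8.269)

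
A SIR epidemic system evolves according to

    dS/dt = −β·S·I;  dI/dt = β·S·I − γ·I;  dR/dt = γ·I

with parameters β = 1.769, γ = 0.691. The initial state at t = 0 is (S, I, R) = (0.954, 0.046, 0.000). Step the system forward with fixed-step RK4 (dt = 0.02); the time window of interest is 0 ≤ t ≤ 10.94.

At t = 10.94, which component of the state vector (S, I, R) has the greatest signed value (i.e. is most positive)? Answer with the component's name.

t=0.000: state=(0.954, 0.046, 0.000)
step 1 (dt=0.02): k1=(-0.078, 0.046, 0.032), k2=(-0.078, 0.046, 0.032), k3=(-0.078, 0.046, 0.032), k4=(-0.079, 0.047, 0.032); state += dt/6·(k1+2k2+2k3+k4)
t=0.020: state=(0.952, 0.047, 0.001)
t=0.040: state=(0.951, 0.048, 0.001)
t=0.060: state=(0.949, 0.049, 0.002)
continuing one RK4 step at a time; state shown every 25 steps (Δt=0.5):
t=0.500: state=(0.905, 0.074, 0.020)
t=1.000: state=(0.834, 0.114, 0.053)
t=1.500: state=(0.739, 0.161, 0.100)
t=2.000: state=(0.627, 0.209, 0.164)
t=2.500: state=(0.512, 0.245, 0.243)
t=3.000: state=(0.409, 0.260, 0.331)
t=3.500: state=(0.325, 0.254, 0.420)
t=4.000: state=(0.262, 0.233, 0.505)
t=4.500: state=(0.216, 0.204, 0.581)
t=5.000: state=(0.183, 0.172, 0.645)
t=5.500: state=(0.159, 0.141, 0.699)
t=6.000: state=(0.142, 0.114, 0.743)
t=6.500: state=(0.130, 0.091, 0.779)
t=7.000: state=(0.121, 0.072, 0.807)
t=7.500: state=(0.114, 0.057, 0.829)
t=8.000: state=(0.109, 0.044, 0.846)
t=8.500: state=(0.106, 0.034, 0.860)
t=9.000: state=(0.103, 0.027, 0.871)
t=9.500: state=(0.101, 0.021, 0.879)
t=10.000: state=(0.099, 0.016, 0.885)
t=10.500: state=(0.098, 0.012, 0.890)
t=10.940: state=(0.097, 0.010, 0.893)
compare at T: S=0.097, I=0.010, R=0.893

largest component: R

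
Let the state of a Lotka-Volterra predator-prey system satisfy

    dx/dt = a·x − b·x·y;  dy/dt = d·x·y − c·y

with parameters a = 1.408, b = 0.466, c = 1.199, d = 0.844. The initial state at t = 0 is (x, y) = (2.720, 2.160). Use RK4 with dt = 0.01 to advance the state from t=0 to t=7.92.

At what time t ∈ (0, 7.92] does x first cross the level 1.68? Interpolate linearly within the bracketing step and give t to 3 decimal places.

t=0.000: state=(2.720, 2.160)
step 1 (dt=0.01): k1=(1.092, 2.369), k2=(1.079, 2.392), k3=(1.079, 2.392), k4=(1.066, 2.415); state += dt/6·(k1+2k2+2k3+k4)
t=0.010: state=(2.731, 2.184)
t=0.020: state=(2.741, 2.208)
t=0.030: state=(2.752, 2.233)
continuing one RK4 step at a time; state shown every 50 steps (Δt=0.5):
t=0.500: state=(2.764, 3.930)
t=1.000: state=(1.766, 5.718)
t=1.030: state=(1.700, 5.764)
next step: t=1.040: state=(1.678, 5.777) — x has crossed 1.68
linear interpolation between t=1.030 (1.69980) and t=1.040 (1.67816) → t≈1.039

t = 1.039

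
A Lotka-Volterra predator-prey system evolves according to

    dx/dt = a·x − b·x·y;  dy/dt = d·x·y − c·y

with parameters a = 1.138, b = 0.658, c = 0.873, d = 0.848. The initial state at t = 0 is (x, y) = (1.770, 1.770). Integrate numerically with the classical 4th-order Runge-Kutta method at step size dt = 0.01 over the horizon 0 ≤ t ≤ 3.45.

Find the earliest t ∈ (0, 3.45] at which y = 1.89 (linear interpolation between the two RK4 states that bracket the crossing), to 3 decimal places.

t = 0.105

t=0.000: state=(1.770, 1.770)
step 1 (dt=0.01): k1=(-0.047, 1.111), k2=(-0.054, 1.115), k3=(-0.054, 1.115), k4=(-0.060, 1.118); state += dt/6·(k1+2k2+2k3+k4)
t=0.010: state=(1.769, 1.781)
t=0.020: state=(1.769, 1.792)
t=0.030: state=(1.768, 1.804)
t=0.100: state=(1.759, 1.884)
next step: t=0.110: state=(1.757, 1.896) — y has crossed 1.89
linear interpolation between t=0.100 (1.88399) and t=0.110 (1.89566) → t≈0.105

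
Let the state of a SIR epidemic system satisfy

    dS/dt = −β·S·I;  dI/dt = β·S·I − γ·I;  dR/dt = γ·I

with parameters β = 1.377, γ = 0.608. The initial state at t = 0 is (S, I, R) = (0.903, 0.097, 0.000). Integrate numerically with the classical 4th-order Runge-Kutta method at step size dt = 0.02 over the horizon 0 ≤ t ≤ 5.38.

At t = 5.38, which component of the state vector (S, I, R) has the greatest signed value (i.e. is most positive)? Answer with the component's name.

largest component: R

t=0.000: state=(0.903, 0.097, 0.000)
step 1 (dt=0.02): k1=(-0.121, 0.062, 0.059), k2=(-0.121, 0.062, 0.059), k3=(-0.121, 0.062, 0.059), k4=(-0.122, 0.062, 0.060); state += dt/6·(k1+2k2+2k3+k4)
t=0.020: state=(0.901, 0.098, 0.001)
t=0.040: state=(0.898, 0.099, 0.002)
t=0.060: state=(0.896, 0.101, 0.004)
continuing one RK4 step at a time; state shown every 10 steps (Δt=0.2):
t=0.200: state=(0.878, 0.110, 0.013)
t=0.400: state=(0.850, 0.123, 0.027)
t=0.600: state=(0.820, 0.137, 0.043)
t=0.800: state=(0.788, 0.152, 0.060)
t=1.000: state=(0.754, 0.166, 0.080)
t=1.200: state=(0.719, 0.180, 0.101)
t=1.400: state=(0.683, 0.194, 0.123)
t=1.600: state=(0.646, 0.206, 0.148)
t=1.800: state=(0.610, 0.217, 0.173)
t=2.000: state=(0.574, 0.226, 0.200)
t=2.200: state=(0.538, 0.233, 0.228)
t=2.400: state=(0.505, 0.238, 0.257)
t=2.600: state=(0.472, 0.242, 0.286)
t=2.800: state=(0.442, 0.243, 0.316)
t=3.000: state=(0.413, 0.242, 0.345)
t=3.200: state=(0.387, 0.239, 0.374)
t=3.400: state=(0.362, 0.234, 0.403)
t=3.600: state=(0.340, 0.229, 0.431)
t=3.800: state=(0.320, 0.222, 0.459)
t=4.000: state=(0.301, 0.214, 0.485)
t=4.200: state=(0.284, 0.205, 0.511)
t=4.400: state=(0.269, 0.196, 0.535)
t=4.600: state=(0.255, 0.187, 0.558)
t=4.800: state=(0.243, 0.177, 0.580)
t=5.000: state=(0.231, 0.167, 0.601)
t=5.200: state=(0.221, 0.158, 0.621)
t=5.380: state=(0.213, 0.149, 0.638)
compare at T: S=0.213, I=0.149, R=0.638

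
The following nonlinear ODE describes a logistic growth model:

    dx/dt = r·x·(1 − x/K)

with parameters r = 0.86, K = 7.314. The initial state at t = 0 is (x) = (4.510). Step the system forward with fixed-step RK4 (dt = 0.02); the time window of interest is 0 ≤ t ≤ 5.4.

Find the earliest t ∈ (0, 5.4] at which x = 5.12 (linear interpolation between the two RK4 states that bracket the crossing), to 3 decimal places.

t=0.000: state=(4.510)
step 1 (dt=0.02): k1=(1.487), k2=(1.484), k3=(1.484), k4=(1.481); state += dt/6·(k1+2k2+2k3+k4)
t=0.020: state=(4.540)
t=0.040: state=(4.569)
t=0.060: state=(4.599)
continuing one RK4 step at a time; state shown every 10 steps (Δt=0.2):
t=0.200: state=(4.801)
t=0.400: state=(5.076)
t=0.420: state=(5.103)
next step: t=0.440: state=(5.130) — x has crossed 5.12
linear interpolation between t=0.420 (5.10310) and t=0.440 (5.12954) → t≈0.433

t = 0.433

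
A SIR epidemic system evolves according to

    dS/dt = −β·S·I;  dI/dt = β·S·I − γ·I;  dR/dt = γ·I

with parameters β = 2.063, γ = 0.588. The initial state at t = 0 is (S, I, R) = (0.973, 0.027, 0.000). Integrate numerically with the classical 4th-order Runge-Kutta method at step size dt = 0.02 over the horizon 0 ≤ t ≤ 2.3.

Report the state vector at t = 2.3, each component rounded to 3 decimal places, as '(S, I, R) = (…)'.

t=0.000: state=(0.973, 0.027, 0.000)
step 1 (dt=0.02): k1=(-0.054, 0.038, 0.016), k2=(-0.055, 0.039, 0.016), k3=(-0.055, 0.039, 0.016), k4=(-0.056, 0.039, 0.016); state += dt/6·(k1+2k2+2k3+k4)
t=0.020: state=(0.972, 0.028, 0.000)
t=0.040: state=(0.971, 0.029, 0.001)
t=0.060: state=(0.970, 0.029, 0.001)
continuing one RK4 step at a time; state shown every 5 steps (Δt=0.1):
t=0.100: state=(0.967, 0.031, 0.002)
t=0.200: state=(0.961, 0.036, 0.004)
t=0.300: state=(0.953, 0.041, 0.006)
t=0.400: state=(0.944, 0.047, 0.009)
t=0.500: state=(0.935, 0.054, 0.011)
t=0.600: state=(0.924, 0.062, 0.015)
t=0.700: state=(0.911, 0.070, 0.019)
t=0.800: state=(0.897, 0.080, 0.023)
t=0.900: state=(0.882, 0.090, 0.028)
t=1.000: state=(0.864, 0.102, 0.034)
t=1.100: state=(0.845, 0.115, 0.040)
t=1.200: state=(0.824, 0.128, 0.047)
t=1.300: state=(0.801, 0.143, 0.055)
t=1.400: state=(0.777, 0.159, 0.064)
t=1.500: state=(0.751, 0.175, 0.074)
t=1.600: state=(0.723, 0.193, 0.085)
t=1.700: state=(0.693, 0.210, 0.097)
t=1.800: state=(0.663, 0.228, 0.110)
t=1.900: state=(0.631, 0.246, 0.123)
t=2.000: state=(0.599, 0.263, 0.138)
t=2.100: state=(0.566, 0.280, 0.154)
t=2.200: state=(0.534, 0.295, 0.171)
t=2.300: state=(0.501, 0.310, 0.189)

(S, I, R) = (0.501, 0.310, 0.189)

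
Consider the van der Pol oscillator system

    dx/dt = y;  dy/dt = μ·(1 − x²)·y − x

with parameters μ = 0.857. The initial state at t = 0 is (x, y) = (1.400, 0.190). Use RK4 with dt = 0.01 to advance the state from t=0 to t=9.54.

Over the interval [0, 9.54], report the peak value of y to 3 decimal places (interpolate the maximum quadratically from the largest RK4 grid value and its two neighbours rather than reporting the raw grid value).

max y = 2.521

t=0.000: state=(1.400, 0.190)
step 1 (dt=0.01): k1=(0.190, -1.556), k2=(0.182, -1.551), k3=(0.182, -1.551), k4=(0.174, -1.546); state += dt/6·(k1+2k2+2k3+k4)
t=0.010: state=(1.402, 0.174)
t=0.020: state=(1.403, 0.159)
t=0.030: state=(1.405, 0.144)
continuing one RK4 step at a time; state shown every 50 steps (Δt=0.5):
t=0.500: state=(1.324, -0.449)
t=1.000: state=(0.978, -0.935)
t=1.500: state=(0.366, -1.555)
t=2.000: state=(-0.604, -2.265)
t=2.500: state=(-1.620, -1.410)
t=3.000: state=(-1.918, 0.050)
t=3.500: state=(-1.732, 0.603)
t=4.000: state=(-1.350, 0.926)
t=4.500: state=(-0.783, 1.389)
t=5.000: state=(0.100, 2.196)
t=5.500: state=(1.307, 2.243)
t=6.000: state=(1.970, 0.406)
t=6.500: state=(1.915, -0.452)
t=7.000: state=(1.602, -0.775)
t=7.500: state=(1.137, -1.110)
t=8.000: state=(0.447, -1.716)
t=8.500: state=(-0.626, -2.512)
t=9.000: state=(-1.728, -1.442)
t=9.500: state=(-2.003, 0.110)
t=9.540: state=(-1.997, 0.175)
largest grid value and its neighbours: y(5.280)=2.52027, y(5.290)=2.52075, y(5.300)=2.52011
parabola through these three points peaks at t≈5.289 with y≈2.52075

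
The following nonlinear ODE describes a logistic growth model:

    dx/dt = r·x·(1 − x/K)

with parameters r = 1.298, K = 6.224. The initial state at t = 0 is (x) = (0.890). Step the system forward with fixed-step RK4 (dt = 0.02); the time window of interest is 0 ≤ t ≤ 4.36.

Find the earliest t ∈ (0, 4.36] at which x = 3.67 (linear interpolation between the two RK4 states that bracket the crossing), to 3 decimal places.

t = 1.659

t=0.000: state=(0.890)
step 1 (dt=0.02): k1=(0.990), k2=(0.999), k3=(0.999), k4=(1.008); state += dt/6·(k1+2k2+2k3+k4)
t=0.020: state=(0.910)
t=0.040: state=(0.930)
t=0.060: state=(0.951)
continuing one RK4 step at a time; state shown every 10 steps (Δt=0.2):
t=0.200: state=(1.107)
t=0.400: state=(1.363)
t=0.600: state=(1.659)
t=0.800: state=(1.994)
t=1.000: state=(2.361)
t=1.200: state=(2.751)
t=1.400: state=(3.153)
t=1.600: state=(3.554)
t=1.640: state=(3.633)
next step: t=1.660: state=(3.672) — x has crossed 3.67
linear interpolation between t=1.640 (3.63311) and t=1.660 (3.67228) → t≈1.659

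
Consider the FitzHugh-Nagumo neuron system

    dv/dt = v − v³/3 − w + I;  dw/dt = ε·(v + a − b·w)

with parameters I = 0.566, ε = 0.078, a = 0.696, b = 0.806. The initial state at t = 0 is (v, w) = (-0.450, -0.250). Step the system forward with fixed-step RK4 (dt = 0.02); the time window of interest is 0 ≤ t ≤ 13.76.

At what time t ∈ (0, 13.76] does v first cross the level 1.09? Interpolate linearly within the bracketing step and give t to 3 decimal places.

t = 1.769

t=0.000: state=(-0.450, -0.250)
step 1 (dt=0.02): k1=(0.396, 0.035), k2=(0.399, 0.035), k3=(0.399, 0.035), k4=(0.402, 0.035); state += dt/6·(k1+2k2+2k3+k4)
t=0.020: state=(-0.442, -0.249)
t=0.040: state=(-0.434, -0.249)
t=0.060: state=(-0.426, -0.248)
continuing one RK4 step at a time; state shown every 25 steps (Δt=0.5):
t=0.500: state=(-0.208, -0.228)
t=1.000: state=(0.163, -0.196)
t=1.500: state=(0.728, -0.147)
t=1.760: state=(1.078, -0.112)
next step: t=1.780: state=(1.104, -0.109) — v has crossed 1.09
linear interpolation between t=1.760 (1.07770) and t=1.780 (1.10440) → t≈1.769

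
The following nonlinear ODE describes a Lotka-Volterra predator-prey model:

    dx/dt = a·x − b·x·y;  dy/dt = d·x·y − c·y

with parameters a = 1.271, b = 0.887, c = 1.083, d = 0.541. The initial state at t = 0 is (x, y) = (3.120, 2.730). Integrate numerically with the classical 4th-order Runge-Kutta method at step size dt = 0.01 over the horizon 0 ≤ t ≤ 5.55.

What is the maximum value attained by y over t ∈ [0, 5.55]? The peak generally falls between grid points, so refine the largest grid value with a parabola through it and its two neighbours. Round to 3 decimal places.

t=0.000: state=(3.120, 2.730)
step 1 (dt=0.01): k1=(-3.590, 1.651), k2=(-3.592, 1.630), k3=(-3.591, 1.630), k4=(-3.593, 1.608); state += dt/6·(k1+2k2+2k3+k4)
t=0.010: state=(3.084, 2.746)
t=0.020: state=(3.048, 2.762)
t=0.030: state=(3.012, 2.778)
continuing one RK4 step at a time; state shown every 20 steps (Δt=0.2):
t=0.200: state=(2.420, 2.965)
t=0.400: state=(1.833, 3.001)
t=0.600: state=(1.401, 2.875)
t=0.800: state=(1.106, 2.649)
t=1.000: state=(0.913, 2.377)
t=1.200: state=(0.791, 2.098)
t=1.400: state=(0.720, 1.832)
t=1.600: state=(0.686, 1.592)
t=1.800: state=(0.680, 1.380)
t=2.000: state=(0.698, 1.197)
t=2.200: state=(0.738, 1.041)
t=2.400: state=(0.800, 0.911)
t=2.600: state=(0.887, 0.804)
t=2.800: state=(0.999, 0.716)
t=3.000: state=(1.142, 0.648)
t=3.200: state=(1.319, 0.595)
t=3.400: state=(1.536, 0.559)
t=3.600: state=(1.797, 0.539)
t=3.800: state=(2.107, 0.536)
t=4.000: state=(2.467, 0.553)
t=4.200: state=(2.875, 0.594)
t=4.400: state=(3.316, 0.668)
t=4.600: state=(3.760, 0.789)
t=4.800: state=(4.151, 0.976)
t=5.000: state=(4.399, 1.250)
t=5.200: state=(4.402, 1.625)
t=5.400: state=(4.090, 2.078)
t=5.550: state=(3.667, 2.422)
largest grid value and its neighbours: y(0.330)=3.01003, y(0.340)=3.01012, y(0.350)=3.00976
parabola through these three points peaks at t≈0.337 with y≈3.01014

max y = 3.010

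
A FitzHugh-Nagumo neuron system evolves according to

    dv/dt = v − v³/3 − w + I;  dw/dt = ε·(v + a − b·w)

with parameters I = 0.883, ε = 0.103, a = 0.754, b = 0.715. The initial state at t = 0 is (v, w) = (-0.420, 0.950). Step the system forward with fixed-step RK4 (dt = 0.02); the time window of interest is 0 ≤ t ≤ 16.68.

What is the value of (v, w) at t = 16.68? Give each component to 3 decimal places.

t=0.000: state=(-0.420, 0.950)
step 1 (dt=0.02): k1=(-0.462, -0.036), k2=(-0.466, -0.036), k3=(-0.466, -0.036), k4=(-0.469, -0.036); state += dt/6·(k1+2k2+2k3+k4)
t=0.020: state=(-0.429, 0.949)
t=0.040: state=(-0.439, 0.949)
t=0.060: state=(-0.448, 0.948)
continuing one RK4 step at a time; state shown every 50 steps (Δt=1):
t=1.000: state=(-1.026, 0.887)
t=2.000: state=(-1.511, 0.769)
t=3.000: state=(-1.599, 0.633)
t=4.000: state=(-1.550, 0.506)
t=5.000: state=(-1.474, 0.395)
t=6.000: state=(-1.389, 0.299)
t=7.000: state=(-1.298, 0.220)
t=8.000: state=(-1.199, 0.155)
t=9.000: state=(-1.088, 0.105)
t=10.000: state=(-0.957, 0.071)
t=11.000: state=(-0.784, 0.054)
t=12.000: state=(-0.517, 0.059)
t=13.000: state=(0.018, 0.102)
t=14.000: state=(1.173, 0.224)
t=15.000: state=(1.862, 0.445)
t=16.000: state=(1.858, 0.674)
t=16.680: state=(1.803, 0.818)

(v, w) = (1.803, 0.818)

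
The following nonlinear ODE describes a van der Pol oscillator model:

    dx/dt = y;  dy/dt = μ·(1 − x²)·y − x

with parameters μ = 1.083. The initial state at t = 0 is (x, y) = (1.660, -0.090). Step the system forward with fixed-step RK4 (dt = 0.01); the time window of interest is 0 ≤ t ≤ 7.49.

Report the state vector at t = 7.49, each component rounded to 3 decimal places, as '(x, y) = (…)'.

t=0.000: state=(1.660, -0.090)
step 1 (dt=0.01): k1=(-0.090, -1.489), k2=(-0.097, -1.474), k3=(-0.097, -1.475), k4=(-0.105, -1.460); state += dt/6·(k1+2k2+2k3+k4)
t=0.010: state=(1.659, -0.105)
t=0.020: state=(1.658, -0.119)
t=0.030: state=(1.657, -0.133)
continuing one RK4 step at a time; state shown every 25 steps (Δt=0.25):
t=0.250: state=(1.598, -0.387)
t=0.500: state=(1.474, -0.590)
t=0.750: state=(1.305, -0.767)
t=1.000: state=(1.089, -0.966)
t=1.250: state=(0.816, -1.231)
t=1.500: state=(0.464, -1.614)
t=1.750: state=(-0.003, -2.144)
t=2.000: state=(-0.608, -2.644)
t=2.250: state=(-1.268, -2.468)
t=2.500: state=(-1.761, -1.384)
t=2.750: state=(-1.968, -0.355)
t=3.000: state=(-1.981, 0.182)
t=3.250: state=(-1.901, 0.429)
t=3.500: state=(-1.776, 0.565)
t=3.750: state=(-1.621, 0.674)
t=4.000: state=(-1.438, 0.791)
t=4.250: state=(-1.222, 0.944)
t=4.500: state=(-0.960, 1.162)
t=4.750: state=(-0.632, 1.490)
t=5.000: state=(-0.202, 1.974)
t=5.250: state=(0.365, 2.550)
t=5.500: state=(1.041, 2.718)
t=5.750: state=(1.632, 1.857)
t=6.000: state=(1.942, 0.666)
t=6.250: state=(2.009, -0.042)
t=6.500: state=(1.953, -0.362)
t=6.750: state=(1.841, -0.521)
t=7.000: state=(1.696, -0.631)
t=7.250: state=(1.525, -0.738)
t=7.490: state=(1.334, -0.865)

(x, y) = (1.334, -0.865)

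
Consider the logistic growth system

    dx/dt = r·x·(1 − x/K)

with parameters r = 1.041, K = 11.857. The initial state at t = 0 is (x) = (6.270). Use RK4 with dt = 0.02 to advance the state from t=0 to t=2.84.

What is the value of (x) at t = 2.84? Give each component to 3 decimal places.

t=0.000: state=(6.270)
step 1 (dt=0.02): k1=(3.076), k2=(3.074), k3=(3.074), k4=(3.072); state += dt/6·(k1+2k2+2k3+k4)
t=0.020: state=(6.331)
t=0.040: state=(6.393)
t=0.060: state=(6.454)
continuing one RK4 step at a time; state shown every 5 steps (Δt=0.1):
t=0.100: state=(6.576)
t=0.200: state=(6.879)
t=0.300: state=(7.177)
t=0.400: state=(7.469)
t=0.500: state=(7.752)
t=0.600: state=(8.027)
t=0.700: state=(8.292)
t=0.800: state=(8.546)
t=0.900: state=(8.788)
t=1.000: state=(9.019)
t=1.100: state=(9.238)
t=1.200: state=(9.444)
t=1.300: state=(9.638)
t=1.400: state=(9.820)
t=1.500: state=(9.989)
t=1.600: state=(10.147)
t=1.700: state=(10.294)
t=1.800: state=(10.430)
t=1.900: state=(10.556)
t=2.000: state=(10.671)
t=2.100: state=(10.778)
t=2.200: state=(10.876)
t=2.300: state=(10.966)
t=2.400: state=(11.048)
t=2.500: state=(11.123)
t=2.600: state=(11.191)
t=2.700: state=(11.254)
t=2.800: state=(11.311)
t=2.840: state=(11.332)

(x) = (11.332)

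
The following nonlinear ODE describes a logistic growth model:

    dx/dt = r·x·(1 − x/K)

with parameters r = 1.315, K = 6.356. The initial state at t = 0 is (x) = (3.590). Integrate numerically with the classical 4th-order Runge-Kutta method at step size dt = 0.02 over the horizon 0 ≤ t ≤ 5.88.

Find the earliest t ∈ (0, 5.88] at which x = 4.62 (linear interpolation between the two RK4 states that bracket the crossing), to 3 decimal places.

t = 0.546

t=0.000: state=(3.590)
step 1 (dt=0.02): k1=(2.054), k2=(2.051), k3=(2.051), k4=(2.047); state += dt/6·(k1+2k2+2k3+k4)
t=0.020: state=(3.631)
t=0.040: state=(3.672)
t=0.060: state=(3.713)
continuing one RK4 step at a time; state shown every 10 steps (Δt=0.2):
t=0.200: state=(3.992)
t=0.400: state=(4.367)
t=0.540: state=(4.610)
next step: t=0.560: state=(4.643) — x has crossed 4.62
linear interpolation between t=0.540 (4.60994) and t=0.560 (4.64304) → t≈0.546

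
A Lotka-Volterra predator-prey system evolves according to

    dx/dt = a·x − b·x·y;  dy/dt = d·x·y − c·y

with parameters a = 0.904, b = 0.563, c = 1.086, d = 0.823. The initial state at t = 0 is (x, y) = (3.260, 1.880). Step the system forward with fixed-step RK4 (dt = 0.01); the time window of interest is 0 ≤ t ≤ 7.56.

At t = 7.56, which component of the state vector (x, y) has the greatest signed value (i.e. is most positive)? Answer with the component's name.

t=0.000: state=(3.260, 1.880)
step 1 (dt=0.01): k1=(-0.503, 3.002), k2=(-0.531, 3.022), k3=(-0.531, 3.022), k4=(-0.558, 3.042); state += dt/6·(k1+2k2+2k3+k4)
t=0.010: state=(3.255, 1.910)
t=0.020: state=(3.249, 1.941)
t=0.030: state=(3.242, 1.972)
continuing one RK4 step at a time; state shown every 25 steps (Δt=0.25):
t=0.250: state=(2.960, 2.734)
t=0.500: state=(2.369, 3.618)
t=0.750: state=(1.705, 4.189)
t=1.000: state=(1.172, 4.280)
t=1.250: state=(0.818, 3.992)
t=1.500: state=(0.604, 3.515)
t=1.750: state=(0.479, 2.991)
t=2.000: state=(0.408, 2.496)
t=2.250: state=(0.372, 2.061)
t=2.500: state=(0.358, 1.692)
t=2.750: state=(0.362, 1.389)
t=3.000: state=(0.380, 1.142)
t=3.250: state=(0.411, 0.944)
t=3.500: state=(0.456, 0.787)
t=3.750: state=(0.517, 0.663)
t=4.000: state=(0.594, 0.566)
t=4.250: state=(0.692, 0.492)
t=4.500: state=(0.812, 0.438)
t=4.750: state=(0.960, 0.400)
t=5.000: state=(1.140, 0.378)
t=5.250: state=(1.355, 0.373)
t=5.500: state=(1.611, 0.385)
t=5.750: state=(1.909, 0.421)
t=6.000: state=(2.245, 0.492)
t=6.250: state=(2.605, 0.618)
t=6.500: state=(2.952, 0.835)
t=6.750: state=(3.214, 1.203)
t=7.000: state=(3.272, 1.795)
t=7.250: state=(3.012, 2.627)
t=7.500: state=(2.446, 3.525)
t=7.560: state=(2.285, 3.712)
compare at T: x=2.285, y=3.712

largest component: y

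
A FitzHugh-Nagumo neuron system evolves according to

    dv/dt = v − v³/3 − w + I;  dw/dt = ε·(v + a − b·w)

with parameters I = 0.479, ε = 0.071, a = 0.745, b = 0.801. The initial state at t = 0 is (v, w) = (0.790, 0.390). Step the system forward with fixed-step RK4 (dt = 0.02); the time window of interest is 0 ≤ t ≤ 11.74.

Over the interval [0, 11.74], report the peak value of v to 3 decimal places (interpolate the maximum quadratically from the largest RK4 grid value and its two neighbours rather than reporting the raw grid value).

max v = 1.634

t=0.000: state=(0.790, 0.390)
step 1 (dt=0.02): k1=(0.715, 0.087), k2=(0.716, 0.087), k3=(0.716, 0.087), k4=(0.718, 0.088); state += dt/6·(k1+2k2+2k3+k4)
t=0.020: state=(0.804, 0.392)
t=0.040: state=(0.819, 0.394)
t=0.060: state=(0.833, 0.395)
continuing one RK4 step at a time; state shown every 25 steps (Δt=0.5):
t=0.500: state=(1.150, 0.439)
t=1.000: state=(1.434, 0.499)
t=1.500: state=(1.582, 0.564)
t=2.000: state=(1.631, 0.631)
t=2.500: state=(1.629, 0.696)
t=3.000: state=(1.607, 0.759)
t=3.500: state=(1.575, 0.820)
t=4.000: state=(1.539, 0.877)
t=4.500: state=(1.501, 0.932)
t=5.000: state=(1.460, 0.984)
t=5.500: state=(1.418, 1.033)
t=6.000: state=(1.374, 1.079)
t=6.500: state=(1.328, 1.122)
t=7.000: state=(1.279, 1.162)
t=7.500: state=(1.226, 1.199)
t=8.000: state=(1.169, 1.234)
t=8.500: state=(1.107, 1.265)
t=9.000: state=(1.037, 1.293)
t=9.500: state=(0.957, 1.318)
t=10.000: state=(0.861, 1.339)
t=10.500: state=(0.742, 1.356)
t=11.000: state=(0.583, 1.367)
t=11.500: state=(0.358, 1.372)
t=11.740: state=(0.210, 1.370)
largest grid value and its neighbours: v(2.200)=1.63397, v(2.220)=1.63398, v(2.240)=1.63394
parabola through these three points peaks at t≈2.214 with v≈1.63398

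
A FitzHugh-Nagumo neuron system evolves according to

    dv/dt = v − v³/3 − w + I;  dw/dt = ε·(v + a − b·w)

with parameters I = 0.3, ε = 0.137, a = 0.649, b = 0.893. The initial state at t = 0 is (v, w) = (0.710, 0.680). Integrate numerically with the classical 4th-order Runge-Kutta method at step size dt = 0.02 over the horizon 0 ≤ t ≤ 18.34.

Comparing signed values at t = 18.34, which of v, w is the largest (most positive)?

t=0.000: state=(0.710, 0.680)
step 1 (dt=0.02): k1=(0.211, 0.103), k2=(0.211, 0.103), k3=(0.211, 0.103), k4=(0.211, 0.103); state += dt/6·(k1+2k2+2k3+k4)
t=0.020: state=(0.714, 0.682)
t=0.040: state=(0.718, 0.684)
t=0.060: state=(0.723, 0.686)
continuing one RK4 step at a time; state shown every 50 steps (Δt=1):
t=1.000: state=(0.907, 0.790)
t=2.000: state=(1.022, 0.909)
t=3.000: state=(1.022, 1.021)
t=4.000: state=(0.918, 1.113)
t=5.000: state=(0.706, 1.174)
t=6.000: state=(0.286, 1.190)
t=7.000: state=(-0.701, 1.117)
t=8.000: state=(-1.806, 0.897)
t=9.000: state=(-1.902, 0.633)
t=10.000: state=(-1.822, 0.404)
t=11.000: state=(-1.732, 0.212)
t=12.000: state=(-1.645, 0.054)
t=13.000: state=(-1.561, -0.075)
t=14.000: state=(-1.480, -0.179)
t=15.000: state=(-1.402, -0.260)
t=16.000: state=(-1.327, -0.322)
t=17.000: state=(-1.254, -0.368)
t=18.000: state=(-1.184, -0.399)
t=18.340: state=(-1.161, -0.407)
compare at T: v=-1.161, w=-0.407

largest component: w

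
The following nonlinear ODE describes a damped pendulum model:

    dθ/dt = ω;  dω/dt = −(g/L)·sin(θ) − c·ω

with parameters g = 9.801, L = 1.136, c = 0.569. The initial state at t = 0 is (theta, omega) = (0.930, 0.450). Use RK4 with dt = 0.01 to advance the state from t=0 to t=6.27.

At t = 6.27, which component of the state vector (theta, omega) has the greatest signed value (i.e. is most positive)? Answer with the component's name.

largest component: omega

t=0.000: state=(0.930, 0.450)
step 1 (dt=0.01): k1=(0.450, -7.172), k2=(0.414, -7.163), k3=(0.414, -7.162), k4=(0.378, -7.153); state += dt/6·(k1+2k2+2k3+k4)
t=0.010: state=(0.934, 0.378)
t=0.020: state=(0.938, 0.307)
t=0.030: state=(0.940, 0.236)
continuing one RK4 step at a time; state shown every 25 steps (Δt=0.25):
t=0.250: state=(0.829, -1.199)
t=0.500: state=(0.384, -2.202)
t=0.750: state=(-0.178, -2.096)
t=1.000: state=(-0.582, -1.027)
t=1.250: state=(-0.668, 0.333)
t=1.500: state=(-0.442, 1.378)
t=1.750: state=(-0.042, 1.677)
t=2.000: state=(0.325, 1.141)
t=2.250: state=(0.491, 0.152)
t=2.500: state=(0.407, -0.774)
t=2.750: state=(0.144, -1.228)
t=3.000: state=(-0.153, -1.041)
t=3.250: state=(-0.337, -0.385)
t=3.500: state=(-0.338, 0.361)
t=3.750: state=(-0.179, 0.843)
t=4.000: state=(0.044, 0.861)
t=4.250: state=(0.217, 0.466)
t=4.500: state=(0.263, -0.098)
t=4.750: state=(0.178, -0.540)
t=5.000: state=(0.019, -0.668)
t=5.250: state=(-0.127, -0.459)
t=5.500: state=(-0.194, -0.058)
t=5.750: state=(-0.159, 0.317)
t=6.000: state=(-0.052, 0.492)
t=6.250: state=(0.065, 0.407)
t=6.270: state=(0.073, 0.391)
compare at T: theta=0.073, omega=0.391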